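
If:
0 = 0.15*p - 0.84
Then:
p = 5.60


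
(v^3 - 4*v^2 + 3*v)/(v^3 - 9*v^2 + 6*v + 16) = v*(v^2 - 4*v + 3)/(v^3 - 9*v^2 + 6*v + 16)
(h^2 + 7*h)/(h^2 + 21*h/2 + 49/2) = 2*h/(2*h + 7)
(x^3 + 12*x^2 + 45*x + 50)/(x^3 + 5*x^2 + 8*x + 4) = (x^2 + 10*x + 25)/(x^2 + 3*x + 2)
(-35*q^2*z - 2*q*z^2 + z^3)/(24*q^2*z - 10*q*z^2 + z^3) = (-35*q^2 - 2*q*z + z^2)/(24*q^2 - 10*q*z + z^2)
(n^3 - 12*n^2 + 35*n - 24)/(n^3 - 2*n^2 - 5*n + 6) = (n - 8)/(n + 2)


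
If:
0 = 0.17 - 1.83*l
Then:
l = 0.09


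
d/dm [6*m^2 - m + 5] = 12*m - 1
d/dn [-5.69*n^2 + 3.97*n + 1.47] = 3.97 - 11.38*n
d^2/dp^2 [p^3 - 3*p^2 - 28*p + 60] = 6*p - 6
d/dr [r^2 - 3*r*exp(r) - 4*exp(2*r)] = -3*r*exp(r) + 2*r - 8*exp(2*r) - 3*exp(r)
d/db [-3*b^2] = -6*b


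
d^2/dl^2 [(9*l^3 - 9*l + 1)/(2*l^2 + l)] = 2*(-27*l^3 + 12*l^2 + 6*l + 1)/(l^3*(8*l^3 + 12*l^2 + 6*l + 1))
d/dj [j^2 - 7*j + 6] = 2*j - 7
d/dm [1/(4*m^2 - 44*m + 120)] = (11 - 2*m)/(4*(m^2 - 11*m + 30)^2)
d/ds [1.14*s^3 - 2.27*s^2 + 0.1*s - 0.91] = 3.42*s^2 - 4.54*s + 0.1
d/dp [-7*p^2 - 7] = -14*p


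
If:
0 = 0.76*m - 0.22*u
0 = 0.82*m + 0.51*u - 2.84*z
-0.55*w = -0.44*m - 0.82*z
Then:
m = 1.1*z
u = 3.8*z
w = 2.37090909090909*z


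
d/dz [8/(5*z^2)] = -16/(5*z^3)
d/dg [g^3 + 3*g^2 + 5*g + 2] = 3*g^2 + 6*g + 5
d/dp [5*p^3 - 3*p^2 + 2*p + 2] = 15*p^2 - 6*p + 2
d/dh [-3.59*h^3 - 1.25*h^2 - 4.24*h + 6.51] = -10.77*h^2 - 2.5*h - 4.24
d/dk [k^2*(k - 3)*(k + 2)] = k*(4*k^2 - 3*k - 12)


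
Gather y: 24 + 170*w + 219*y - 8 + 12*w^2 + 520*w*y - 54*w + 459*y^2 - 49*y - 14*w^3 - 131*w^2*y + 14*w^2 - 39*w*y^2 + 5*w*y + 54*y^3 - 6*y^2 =-14*w^3 + 26*w^2 + 116*w + 54*y^3 + y^2*(453 - 39*w) + y*(-131*w^2 + 525*w + 170) + 16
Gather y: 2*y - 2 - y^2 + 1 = -y^2 + 2*y - 1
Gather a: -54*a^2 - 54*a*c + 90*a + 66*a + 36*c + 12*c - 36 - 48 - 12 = -54*a^2 + a*(156 - 54*c) + 48*c - 96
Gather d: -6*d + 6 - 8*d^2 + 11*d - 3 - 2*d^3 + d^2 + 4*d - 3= -2*d^3 - 7*d^2 + 9*d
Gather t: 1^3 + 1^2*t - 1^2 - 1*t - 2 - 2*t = -2*t - 2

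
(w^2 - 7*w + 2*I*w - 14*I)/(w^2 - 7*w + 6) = (w^2 + w*(-7 + 2*I) - 14*I)/(w^2 - 7*w + 6)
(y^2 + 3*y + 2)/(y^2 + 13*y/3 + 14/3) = 3*(y + 1)/(3*y + 7)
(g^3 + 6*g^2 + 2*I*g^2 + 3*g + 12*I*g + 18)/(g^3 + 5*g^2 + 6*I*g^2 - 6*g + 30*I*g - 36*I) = (g^2 + 2*I*g + 3)/(g^2 + g*(-1 + 6*I) - 6*I)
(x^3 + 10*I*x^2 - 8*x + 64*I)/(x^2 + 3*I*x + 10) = (x^2 + 12*I*x - 32)/(x + 5*I)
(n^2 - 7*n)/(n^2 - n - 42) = n/(n + 6)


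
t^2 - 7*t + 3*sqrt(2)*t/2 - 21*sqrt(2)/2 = (t - 7)*(t + 3*sqrt(2)/2)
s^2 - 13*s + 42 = (s - 7)*(s - 6)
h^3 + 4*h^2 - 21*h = h*(h - 3)*(h + 7)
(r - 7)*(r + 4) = r^2 - 3*r - 28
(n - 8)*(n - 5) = n^2 - 13*n + 40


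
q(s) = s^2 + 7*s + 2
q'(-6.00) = -5.00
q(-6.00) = -4.00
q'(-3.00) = 1.00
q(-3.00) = -10.00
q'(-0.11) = 6.78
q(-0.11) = 1.24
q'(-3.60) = -0.20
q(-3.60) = -10.24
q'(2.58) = 12.16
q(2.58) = 26.72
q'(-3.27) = 0.46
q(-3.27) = -10.20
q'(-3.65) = -0.30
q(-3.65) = -10.23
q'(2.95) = 12.90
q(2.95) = 31.35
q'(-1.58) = 3.84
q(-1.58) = -6.56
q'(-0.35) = 6.30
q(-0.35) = -0.33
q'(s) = 2*s + 7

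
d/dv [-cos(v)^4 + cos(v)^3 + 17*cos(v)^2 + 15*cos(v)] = (4*cos(v)^3 - 3*cos(v)^2 - 34*cos(v) - 15)*sin(v)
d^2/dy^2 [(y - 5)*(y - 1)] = 2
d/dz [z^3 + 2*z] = 3*z^2 + 2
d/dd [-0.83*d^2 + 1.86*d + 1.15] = 1.86 - 1.66*d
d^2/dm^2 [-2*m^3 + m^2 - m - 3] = 2 - 12*m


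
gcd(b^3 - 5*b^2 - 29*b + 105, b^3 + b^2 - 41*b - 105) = b^2 - 2*b - 35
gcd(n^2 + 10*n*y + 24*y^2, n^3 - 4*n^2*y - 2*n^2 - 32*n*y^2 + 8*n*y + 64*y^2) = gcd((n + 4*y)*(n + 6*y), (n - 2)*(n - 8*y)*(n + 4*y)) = n + 4*y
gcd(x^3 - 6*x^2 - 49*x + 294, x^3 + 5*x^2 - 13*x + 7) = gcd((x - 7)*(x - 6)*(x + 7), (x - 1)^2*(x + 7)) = x + 7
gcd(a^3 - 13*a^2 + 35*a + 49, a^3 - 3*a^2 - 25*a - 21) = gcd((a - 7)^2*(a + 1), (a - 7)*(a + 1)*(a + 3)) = a^2 - 6*a - 7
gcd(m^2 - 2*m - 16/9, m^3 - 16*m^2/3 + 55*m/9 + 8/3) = m - 8/3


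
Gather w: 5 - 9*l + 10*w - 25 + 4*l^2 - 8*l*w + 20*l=4*l^2 + 11*l + w*(10 - 8*l) - 20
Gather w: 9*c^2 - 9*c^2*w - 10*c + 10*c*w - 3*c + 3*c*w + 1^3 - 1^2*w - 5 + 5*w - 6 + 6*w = 9*c^2 - 13*c + w*(-9*c^2 + 13*c + 10) - 10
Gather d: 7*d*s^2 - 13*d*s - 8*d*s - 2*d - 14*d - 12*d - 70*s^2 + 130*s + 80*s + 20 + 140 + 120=d*(7*s^2 - 21*s - 28) - 70*s^2 + 210*s + 280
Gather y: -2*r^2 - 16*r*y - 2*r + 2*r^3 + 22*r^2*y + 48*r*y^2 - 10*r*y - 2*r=2*r^3 - 2*r^2 + 48*r*y^2 - 4*r + y*(22*r^2 - 26*r)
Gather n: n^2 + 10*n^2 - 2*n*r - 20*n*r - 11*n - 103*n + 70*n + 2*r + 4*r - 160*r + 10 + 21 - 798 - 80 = 11*n^2 + n*(-22*r - 44) - 154*r - 847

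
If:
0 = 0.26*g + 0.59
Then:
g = -2.27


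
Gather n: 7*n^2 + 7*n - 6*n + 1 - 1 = 7*n^2 + n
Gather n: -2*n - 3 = -2*n - 3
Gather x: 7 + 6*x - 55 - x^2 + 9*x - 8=-x^2 + 15*x - 56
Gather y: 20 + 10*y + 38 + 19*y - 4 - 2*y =27*y + 54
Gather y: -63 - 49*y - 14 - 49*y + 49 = -98*y - 28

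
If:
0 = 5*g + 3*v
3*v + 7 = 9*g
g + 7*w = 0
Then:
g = 1/2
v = -5/6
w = -1/14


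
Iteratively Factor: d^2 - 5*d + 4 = (d - 4)*(d - 1)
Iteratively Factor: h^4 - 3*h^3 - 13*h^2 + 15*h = (h - 5)*(h^3 + 2*h^2 - 3*h) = (h - 5)*(h + 3)*(h^2 - h) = h*(h - 5)*(h + 3)*(h - 1)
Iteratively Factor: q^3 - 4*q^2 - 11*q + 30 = (q - 5)*(q^2 + q - 6) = (q - 5)*(q + 3)*(q - 2)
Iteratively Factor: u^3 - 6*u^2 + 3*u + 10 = (u + 1)*(u^2 - 7*u + 10) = (u - 5)*(u + 1)*(u - 2)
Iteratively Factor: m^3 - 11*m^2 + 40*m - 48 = (m - 3)*(m^2 - 8*m + 16) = (m - 4)*(m - 3)*(m - 4)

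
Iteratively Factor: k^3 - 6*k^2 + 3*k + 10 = (k - 2)*(k^2 - 4*k - 5) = (k - 5)*(k - 2)*(k + 1)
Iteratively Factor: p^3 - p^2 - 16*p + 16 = (p + 4)*(p^2 - 5*p + 4) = (p - 4)*(p + 4)*(p - 1)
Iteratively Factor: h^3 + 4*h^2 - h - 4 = (h - 1)*(h^2 + 5*h + 4) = (h - 1)*(h + 1)*(h + 4)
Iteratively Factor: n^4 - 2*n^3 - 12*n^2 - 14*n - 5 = (n + 1)*(n^3 - 3*n^2 - 9*n - 5) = (n + 1)^2*(n^2 - 4*n - 5) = (n - 5)*(n + 1)^2*(n + 1)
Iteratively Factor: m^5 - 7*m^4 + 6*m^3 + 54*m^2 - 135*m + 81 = (m - 3)*(m^4 - 4*m^3 - 6*m^2 + 36*m - 27) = (m - 3)^2*(m^3 - m^2 - 9*m + 9) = (m - 3)^2*(m - 1)*(m^2 - 9) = (m - 3)^2*(m - 1)*(m + 3)*(m - 3)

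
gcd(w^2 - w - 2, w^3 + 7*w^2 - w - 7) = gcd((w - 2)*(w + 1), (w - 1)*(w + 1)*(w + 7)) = w + 1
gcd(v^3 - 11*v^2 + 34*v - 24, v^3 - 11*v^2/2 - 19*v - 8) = 1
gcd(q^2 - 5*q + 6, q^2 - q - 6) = q - 3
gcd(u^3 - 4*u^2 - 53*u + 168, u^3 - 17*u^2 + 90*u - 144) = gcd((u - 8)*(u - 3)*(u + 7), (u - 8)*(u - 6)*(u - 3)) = u^2 - 11*u + 24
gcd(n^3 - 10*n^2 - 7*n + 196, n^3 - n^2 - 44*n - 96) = n + 4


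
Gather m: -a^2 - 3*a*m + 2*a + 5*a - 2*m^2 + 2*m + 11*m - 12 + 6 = -a^2 + 7*a - 2*m^2 + m*(13 - 3*a) - 6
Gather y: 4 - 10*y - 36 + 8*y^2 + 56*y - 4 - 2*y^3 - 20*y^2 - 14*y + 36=-2*y^3 - 12*y^2 + 32*y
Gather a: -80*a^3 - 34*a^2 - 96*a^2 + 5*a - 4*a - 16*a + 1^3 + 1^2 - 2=-80*a^3 - 130*a^2 - 15*a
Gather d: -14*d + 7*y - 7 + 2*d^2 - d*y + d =2*d^2 + d*(-y - 13) + 7*y - 7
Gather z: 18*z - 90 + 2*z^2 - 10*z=2*z^2 + 8*z - 90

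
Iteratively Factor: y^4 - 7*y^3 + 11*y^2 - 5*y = (y - 5)*(y^3 - 2*y^2 + y) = (y - 5)*(y - 1)*(y^2 - y) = (y - 5)*(y - 1)^2*(y)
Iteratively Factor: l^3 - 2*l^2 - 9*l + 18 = (l - 3)*(l^2 + l - 6) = (l - 3)*(l + 3)*(l - 2)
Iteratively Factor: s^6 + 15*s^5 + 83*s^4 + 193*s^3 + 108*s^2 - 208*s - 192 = (s - 1)*(s^5 + 16*s^4 + 99*s^3 + 292*s^2 + 400*s + 192) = (s - 1)*(s + 3)*(s^4 + 13*s^3 + 60*s^2 + 112*s + 64) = (s - 1)*(s + 3)*(s + 4)*(s^3 + 9*s^2 + 24*s + 16) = (s - 1)*(s + 3)*(s + 4)^2*(s^2 + 5*s + 4) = (s - 1)*(s + 1)*(s + 3)*(s + 4)^2*(s + 4)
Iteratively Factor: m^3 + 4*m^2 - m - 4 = (m + 4)*(m^2 - 1) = (m + 1)*(m + 4)*(m - 1)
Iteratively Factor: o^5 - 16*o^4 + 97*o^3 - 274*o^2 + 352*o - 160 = (o - 1)*(o^4 - 15*o^3 + 82*o^2 - 192*o + 160) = (o - 4)*(o - 1)*(o^3 - 11*o^2 + 38*o - 40) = (o - 5)*(o - 4)*(o - 1)*(o^2 - 6*o + 8) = (o - 5)*(o - 4)*(o - 2)*(o - 1)*(o - 4)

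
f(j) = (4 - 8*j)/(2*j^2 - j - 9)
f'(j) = (1 - 4*j)*(4 - 8*j)/(2*j^2 - j - 9)^2 - 8/(2*j^2 - j - 9)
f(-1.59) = -7.10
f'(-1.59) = 25.61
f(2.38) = 293.75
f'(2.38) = 49038.09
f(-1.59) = -7.10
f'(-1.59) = 25.61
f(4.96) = -1.01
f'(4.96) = 0.31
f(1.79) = 2.36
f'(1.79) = 5.14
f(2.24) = 11.55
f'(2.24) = 82.97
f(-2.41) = 4.63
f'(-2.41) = 8.21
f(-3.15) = 2.09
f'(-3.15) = 1.46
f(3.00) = -3.33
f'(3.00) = 4.78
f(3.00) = -3.33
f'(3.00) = 4.78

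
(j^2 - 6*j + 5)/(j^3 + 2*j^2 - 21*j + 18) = (j - 5)/(j^2 + 3*j - 18)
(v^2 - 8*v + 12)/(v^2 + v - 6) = (v - 6)/(v + 3)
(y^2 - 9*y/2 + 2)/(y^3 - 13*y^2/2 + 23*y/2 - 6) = (2*y - 1)/(2*y^2 - 5*y + 3)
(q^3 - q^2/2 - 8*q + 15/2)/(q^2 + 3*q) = q - 7/2 + 5/(2*q)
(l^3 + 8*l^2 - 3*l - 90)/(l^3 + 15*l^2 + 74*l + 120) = (l - 3)/(l + 4)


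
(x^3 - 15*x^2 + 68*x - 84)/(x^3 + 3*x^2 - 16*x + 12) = (x^2 - 13*x + 42)/(x^2 + 5*x - 6)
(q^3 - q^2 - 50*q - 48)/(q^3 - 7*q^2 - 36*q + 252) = (q^2 - 7*q - 8)/(q^2 - 13*q + 42)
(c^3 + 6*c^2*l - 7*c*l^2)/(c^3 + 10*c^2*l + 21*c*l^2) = (c - l)/(c + 3*l)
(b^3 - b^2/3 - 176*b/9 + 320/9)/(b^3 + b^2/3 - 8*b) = (3*b^2 + 7*b - 40)/(3*b*(b + 3))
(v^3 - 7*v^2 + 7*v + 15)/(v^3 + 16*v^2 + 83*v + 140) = (v^3 - 7*v^2 + 7*v + 15)/(v^3 + 16*v^2 + 83*v + 140)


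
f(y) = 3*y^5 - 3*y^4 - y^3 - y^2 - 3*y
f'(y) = 15*y^4 - 12*y^3 - 3*y^2 - 2*y - 3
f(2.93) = 384.20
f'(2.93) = 769.05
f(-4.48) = -6539.09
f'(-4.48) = 7067.05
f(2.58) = 178.45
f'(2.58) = 430.40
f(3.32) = 788.02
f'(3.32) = 1340.56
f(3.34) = 815.19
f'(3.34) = 1376.45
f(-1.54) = -36.96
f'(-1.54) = 121.16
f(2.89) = 354.37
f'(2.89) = 722.88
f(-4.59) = -7354.21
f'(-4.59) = 7761.38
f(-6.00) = -27018.00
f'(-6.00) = 21933.00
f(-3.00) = -945.00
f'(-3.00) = 1515.00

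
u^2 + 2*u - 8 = (u - 2)*(u + 4)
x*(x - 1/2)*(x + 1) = x^3 + x^2/2 - x/2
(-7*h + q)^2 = 49*h^2 - 14*h*q + q^2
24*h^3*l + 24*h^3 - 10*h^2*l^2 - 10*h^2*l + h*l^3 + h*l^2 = (-6*h + l)*(-4*h + l)*(h*l + h)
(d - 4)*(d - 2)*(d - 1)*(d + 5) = d^4 - 2*d^3 - 21*d^2 + 62*d - 40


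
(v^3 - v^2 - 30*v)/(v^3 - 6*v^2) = (v + 5)/v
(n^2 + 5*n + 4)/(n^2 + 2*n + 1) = (n + 4)/(n + 1)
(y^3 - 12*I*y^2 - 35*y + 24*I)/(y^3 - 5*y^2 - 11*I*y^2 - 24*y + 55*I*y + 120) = (y - I)/(y - 5)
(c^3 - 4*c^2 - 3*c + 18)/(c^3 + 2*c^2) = 1 - 6/c + 9/c^2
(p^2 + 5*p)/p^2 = (p + 5)/p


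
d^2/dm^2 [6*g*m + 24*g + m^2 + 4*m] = 2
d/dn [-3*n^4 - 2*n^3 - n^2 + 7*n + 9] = -12*n^3 - 6*n^2 - 2*n + 7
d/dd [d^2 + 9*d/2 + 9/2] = 2*d + 9/2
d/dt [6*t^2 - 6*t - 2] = 12*t - 6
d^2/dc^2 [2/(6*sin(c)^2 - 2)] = 6*(-6*sin(c)^4 + 7*sin(c)^2 + 1)/(3*sin(c)^2 - 1)^3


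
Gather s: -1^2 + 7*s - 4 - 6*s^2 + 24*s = -6*s^2 + 31*s - 5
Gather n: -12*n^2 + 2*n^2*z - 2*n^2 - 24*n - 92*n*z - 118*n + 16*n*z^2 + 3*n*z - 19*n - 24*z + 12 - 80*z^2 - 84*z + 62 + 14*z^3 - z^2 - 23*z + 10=n^2*(2*z - 14) + n*(16*z^2 - 89*z - 161) + 14*z^3 - 81*z^2 - 131*z + 84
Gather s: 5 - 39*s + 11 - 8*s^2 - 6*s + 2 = -8*s^2 - 45*s + 18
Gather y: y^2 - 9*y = y^2 - 9*y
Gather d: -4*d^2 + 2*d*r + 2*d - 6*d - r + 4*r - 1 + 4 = -4*d^2 + d*(2*r - 4) + 3*r + 3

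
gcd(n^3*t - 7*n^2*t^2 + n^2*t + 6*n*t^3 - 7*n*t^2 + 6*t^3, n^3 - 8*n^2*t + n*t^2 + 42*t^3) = 1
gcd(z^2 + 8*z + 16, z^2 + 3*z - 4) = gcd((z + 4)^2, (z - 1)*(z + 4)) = z + 4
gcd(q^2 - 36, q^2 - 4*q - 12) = q - 6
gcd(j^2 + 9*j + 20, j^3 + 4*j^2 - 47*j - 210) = j + 5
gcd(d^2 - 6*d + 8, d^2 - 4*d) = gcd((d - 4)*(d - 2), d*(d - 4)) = d - 4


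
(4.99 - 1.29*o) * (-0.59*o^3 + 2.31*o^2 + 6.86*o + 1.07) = 0.7611*o^4 - 5.924*o^3 + 2.6775*o^2 + 32.8511*o + 5.3393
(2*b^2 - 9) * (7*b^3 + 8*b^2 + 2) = 14*b^5 + 16*b^4 - 63*b^3 - 68*b^2 - 18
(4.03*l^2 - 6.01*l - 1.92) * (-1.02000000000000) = -4.1106*l^2 + 6.1302*l + 1.9584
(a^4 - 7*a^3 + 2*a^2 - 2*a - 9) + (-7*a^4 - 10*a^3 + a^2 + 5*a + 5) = -6*a^4 - 17*a^3 + 3*a^2 + 3*a - 4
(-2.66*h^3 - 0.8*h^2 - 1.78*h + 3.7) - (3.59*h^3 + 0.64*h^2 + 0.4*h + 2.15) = -6.25*h^3 - 1.44*h^2 - 2.18*h + 1.55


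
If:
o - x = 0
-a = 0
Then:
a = 0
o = x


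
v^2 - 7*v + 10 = (v - 5)*(v - 2)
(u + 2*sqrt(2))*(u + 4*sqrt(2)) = u^2 + 6*sqrt(2)*u + 16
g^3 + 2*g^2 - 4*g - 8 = (g - 2)*(g + 2)^2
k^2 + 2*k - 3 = (k - 1)*(k + 3)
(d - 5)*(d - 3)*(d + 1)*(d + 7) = d^4 - 42*d^2 + 64*d + 105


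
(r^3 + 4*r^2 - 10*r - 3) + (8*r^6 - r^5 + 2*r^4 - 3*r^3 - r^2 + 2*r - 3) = 8*r^6 - r^5 + 2*r^4 - 2*r^3 + 3*r^2 - 8*r - 6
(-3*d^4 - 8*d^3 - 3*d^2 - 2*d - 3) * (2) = -6*d^4 - 16*d^3 - 6*d^2 - 4*d - 6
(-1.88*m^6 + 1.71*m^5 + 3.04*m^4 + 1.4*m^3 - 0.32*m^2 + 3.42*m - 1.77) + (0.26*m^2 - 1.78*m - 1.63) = -1.88*m^6 + 1.71*m^5 + 3.04*m^4 + 1.4*m^3 - 0.06*m^2 + 1.64*m - 3.4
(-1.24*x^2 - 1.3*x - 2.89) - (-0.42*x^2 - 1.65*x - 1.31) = -0.82*x^2 + 0.35*x - 1.58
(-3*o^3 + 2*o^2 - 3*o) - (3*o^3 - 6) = -6*o^3 + 2*o^2 - 3*o + 6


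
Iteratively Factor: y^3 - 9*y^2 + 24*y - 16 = (y - 4)*(y^2 - 5*y + 4) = (y - 4)*(y - 1)*(y - 4)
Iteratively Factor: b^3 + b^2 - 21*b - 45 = (b - 5)*(b^2 + 6*b + 9) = (b - 5)*(b + 3)*(b + 3)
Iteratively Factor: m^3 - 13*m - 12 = (m - 4)*(m^2 + 4*m + 3) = (m - 4)*(m + 3)*(m + 1)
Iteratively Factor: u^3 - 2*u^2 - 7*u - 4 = (u + 1)*(u^2 - 3*u - 4) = (u - 4)*(u + 1)*(u + 1)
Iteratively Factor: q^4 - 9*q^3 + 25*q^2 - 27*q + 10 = (q - 2)*(q^3 - 7*q^2 + 11*q - 5) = (q - 2)*(q - 1)*(q^2 - 6*q + 5) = (q - 5)*(q - 2)*(q - 1)*(q - 1)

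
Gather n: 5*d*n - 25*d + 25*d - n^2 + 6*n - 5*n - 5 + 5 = -n^2 + n*(5*d + 1)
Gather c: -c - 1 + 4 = 3 - c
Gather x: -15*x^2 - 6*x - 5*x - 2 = -15*x^2 - 11*x - 2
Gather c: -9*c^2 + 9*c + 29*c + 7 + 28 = -9*c^2 + 38*c + 35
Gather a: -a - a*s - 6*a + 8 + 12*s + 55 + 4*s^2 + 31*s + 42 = a*(-s - 7) + 4*s^2 + 43*s + 105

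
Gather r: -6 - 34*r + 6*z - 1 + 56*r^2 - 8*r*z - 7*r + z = 56*r^2 + r*(-8*z - 41) + 7*z - 7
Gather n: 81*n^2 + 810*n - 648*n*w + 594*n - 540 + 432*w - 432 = 81*n^2 + n*(1404 - 648*w) + 432*w - 972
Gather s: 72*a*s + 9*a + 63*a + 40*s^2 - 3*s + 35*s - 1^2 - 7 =72*a + 40*s^2 + s*(72*a + 32) - 8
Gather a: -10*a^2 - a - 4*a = -10*a^2 - 5*a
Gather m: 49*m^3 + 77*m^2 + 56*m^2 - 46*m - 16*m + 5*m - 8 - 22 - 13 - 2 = 49*m^3 + 133*m^2 - 57*m - 45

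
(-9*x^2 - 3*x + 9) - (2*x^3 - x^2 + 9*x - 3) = -2*x^3 - 8*x^2 - 12*x + 12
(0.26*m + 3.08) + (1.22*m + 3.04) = 1.48*m + 6.12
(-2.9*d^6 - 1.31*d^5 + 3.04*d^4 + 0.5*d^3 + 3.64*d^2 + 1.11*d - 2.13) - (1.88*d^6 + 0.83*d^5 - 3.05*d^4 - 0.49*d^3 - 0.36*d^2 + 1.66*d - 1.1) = -4.78*d^6 - 2.14*d^5 + 6.09*d^4 + 0.99*d^3 + 4.0*d^2 - 0.55*d - 1.03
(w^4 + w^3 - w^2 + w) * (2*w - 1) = 2*w^5 + w^4 - 3*w^3 + 3*w^2 - w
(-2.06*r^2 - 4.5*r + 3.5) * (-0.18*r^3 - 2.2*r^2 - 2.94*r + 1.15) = 0.3708*r^5 + 5.342*r^4 + 15.3264*r^3 + 3.161*r^2 - 15.465*r + 4.025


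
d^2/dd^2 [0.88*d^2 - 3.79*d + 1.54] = 1.76000000000000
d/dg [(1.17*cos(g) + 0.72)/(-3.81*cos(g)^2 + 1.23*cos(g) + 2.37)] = (4.4577*sin(g)^2 - 5.4864*cos(g) - 6.345)*sin(g)/(-3.81*cos(g)^2 + 1.23*cos(g) + 2.37)^2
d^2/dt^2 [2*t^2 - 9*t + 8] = 4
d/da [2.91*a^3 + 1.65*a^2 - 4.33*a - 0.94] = 8.73*a^2 + 3.3*a - 4.33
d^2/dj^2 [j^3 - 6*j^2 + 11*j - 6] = 6*j - 12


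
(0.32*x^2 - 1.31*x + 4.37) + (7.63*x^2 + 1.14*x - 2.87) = 7.95*x^2 - 0.17*x + 1.5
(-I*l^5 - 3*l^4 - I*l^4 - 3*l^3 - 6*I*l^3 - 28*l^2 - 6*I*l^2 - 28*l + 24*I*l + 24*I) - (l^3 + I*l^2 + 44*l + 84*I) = -I*l^5 - 3*l^4 - I*l^4 - 4*l^3 - 6*I*l^3 - 28*l^2 - 7*I*l^2 - 72*l + 24*I*l - 60*I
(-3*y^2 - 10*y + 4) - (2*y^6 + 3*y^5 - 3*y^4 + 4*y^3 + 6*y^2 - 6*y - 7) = -2*y^6 - 3*y^5 + 3*y^4 - 4*y^3 - 9*y^2 - 4*y + 11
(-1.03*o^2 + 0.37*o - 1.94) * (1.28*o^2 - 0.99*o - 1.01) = -1.3184*o^4 + 1.4933*o^3 - 1.8092*o^2 + 1.5469*o + 1.9594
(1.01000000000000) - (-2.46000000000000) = 3.47000000000000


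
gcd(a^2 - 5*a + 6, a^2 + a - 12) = a - 3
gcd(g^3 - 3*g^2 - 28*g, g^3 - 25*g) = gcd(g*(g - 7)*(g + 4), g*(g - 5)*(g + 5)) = g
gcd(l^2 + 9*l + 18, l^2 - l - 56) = 1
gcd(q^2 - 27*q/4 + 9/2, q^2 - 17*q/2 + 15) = q - 6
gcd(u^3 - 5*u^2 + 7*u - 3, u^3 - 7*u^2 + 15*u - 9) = u^2 - 4*u + 3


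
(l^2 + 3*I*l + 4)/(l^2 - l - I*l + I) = (l + 4*I)/(l - 1)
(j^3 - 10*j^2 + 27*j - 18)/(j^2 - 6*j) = j - 4 + 3/j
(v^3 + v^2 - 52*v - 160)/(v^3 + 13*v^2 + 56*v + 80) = (v - 8)/(v + 4)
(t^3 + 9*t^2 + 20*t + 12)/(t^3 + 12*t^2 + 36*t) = (t^2 + 3*t + 2)/(t*(t + 6))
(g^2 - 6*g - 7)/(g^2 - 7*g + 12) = (g^2 - 6*g - 7)/(g^2 - 7*g + 12)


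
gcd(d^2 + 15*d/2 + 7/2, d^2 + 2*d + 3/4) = d + 1/2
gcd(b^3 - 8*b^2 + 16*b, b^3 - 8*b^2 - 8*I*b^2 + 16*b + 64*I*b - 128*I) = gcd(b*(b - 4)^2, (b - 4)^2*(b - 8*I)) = b^2 - 8*b + 16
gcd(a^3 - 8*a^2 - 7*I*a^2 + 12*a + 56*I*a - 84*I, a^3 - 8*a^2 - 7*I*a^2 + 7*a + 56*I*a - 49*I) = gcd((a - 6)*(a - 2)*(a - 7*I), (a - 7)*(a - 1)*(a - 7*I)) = a - 7*I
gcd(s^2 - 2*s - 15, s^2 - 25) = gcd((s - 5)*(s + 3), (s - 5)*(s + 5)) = s - 5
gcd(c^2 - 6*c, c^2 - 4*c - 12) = c - 6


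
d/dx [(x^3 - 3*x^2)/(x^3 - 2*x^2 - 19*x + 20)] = x*(x^3 - 38*x^2 + 117*x - 120)/(x^6 - 4*x^5 - 34*x^4 + 116*x^3 + 281*x^2 - 760*x + 400)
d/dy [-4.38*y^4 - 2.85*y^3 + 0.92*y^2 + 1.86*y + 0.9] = -17.52*y^3 - 8.55*y^2 + 1.84*y + 1.86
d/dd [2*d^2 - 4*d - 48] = 4*d - 4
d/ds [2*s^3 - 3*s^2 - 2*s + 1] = 6*s^2 - 6*s - 2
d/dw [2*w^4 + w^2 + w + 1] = 8*w^3 + 2*w + 1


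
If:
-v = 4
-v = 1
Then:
No Solution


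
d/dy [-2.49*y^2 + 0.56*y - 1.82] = 0.56 - 4.98*y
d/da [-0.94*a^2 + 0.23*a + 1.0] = 0.23 - 1.88*a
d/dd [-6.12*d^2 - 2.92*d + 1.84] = -12.24*d - 2.92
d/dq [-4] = 0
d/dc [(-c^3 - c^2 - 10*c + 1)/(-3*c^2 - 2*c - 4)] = (3*c^4 + 4*c^3 - 16*c^2 + 14*c + 42)/(9*c^4 + 12*c^3 + 28*c^2 + 16*c + 16)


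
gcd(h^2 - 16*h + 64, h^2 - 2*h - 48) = h - 8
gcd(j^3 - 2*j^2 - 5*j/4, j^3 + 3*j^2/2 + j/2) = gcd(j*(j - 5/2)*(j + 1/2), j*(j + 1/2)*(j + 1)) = j^2 + j/2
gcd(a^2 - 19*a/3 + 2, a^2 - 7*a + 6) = a - 6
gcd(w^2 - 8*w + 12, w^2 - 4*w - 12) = w - 6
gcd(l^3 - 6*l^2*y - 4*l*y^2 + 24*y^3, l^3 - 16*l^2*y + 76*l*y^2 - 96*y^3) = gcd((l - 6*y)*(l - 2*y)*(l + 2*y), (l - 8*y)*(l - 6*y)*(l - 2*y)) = l^2 - 8*l*y + 12*y^2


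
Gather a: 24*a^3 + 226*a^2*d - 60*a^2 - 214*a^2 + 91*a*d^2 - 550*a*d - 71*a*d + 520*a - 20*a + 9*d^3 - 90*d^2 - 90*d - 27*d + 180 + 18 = 24*a^3 + a^2*(226*d - 274) + a*(91*d^2 - 621*d + 500) + 9*d^3 - 90*d^2 - 117*d + 198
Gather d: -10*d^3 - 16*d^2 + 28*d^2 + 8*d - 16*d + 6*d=-10*d^3 + 12*d^2 - 2*d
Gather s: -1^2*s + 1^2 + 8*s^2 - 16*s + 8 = 8*s^2 - 17*s + 9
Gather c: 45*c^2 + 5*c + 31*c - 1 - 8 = 45*c^2 + 36*c - 9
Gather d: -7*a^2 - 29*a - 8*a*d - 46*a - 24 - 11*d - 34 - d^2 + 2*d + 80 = -7*a^2 - 75*a - d^2 + d*(-8*a - 9) + 22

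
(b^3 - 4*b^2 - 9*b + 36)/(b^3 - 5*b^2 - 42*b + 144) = (b^2 - b - 12)/(b^2 - 2*b - 48)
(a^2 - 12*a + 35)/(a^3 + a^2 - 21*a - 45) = (a - 7)/(a^2 + 6*a + 9)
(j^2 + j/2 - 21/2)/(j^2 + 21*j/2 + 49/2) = (j - 3)/(j + 7)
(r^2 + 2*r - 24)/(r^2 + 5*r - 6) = (r - 4)/(r - 1)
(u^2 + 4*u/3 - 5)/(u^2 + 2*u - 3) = (u - 5/3)/(u - 1)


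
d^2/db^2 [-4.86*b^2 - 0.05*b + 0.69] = -9.72000000000000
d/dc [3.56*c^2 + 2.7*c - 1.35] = 7.12*c + 2.7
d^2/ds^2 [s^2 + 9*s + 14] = 2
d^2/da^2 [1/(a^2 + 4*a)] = 2*(-a*(a + 4) + 4*(a + 2)^2)/(a^3*(a + 4)^3)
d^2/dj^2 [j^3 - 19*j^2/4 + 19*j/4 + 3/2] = 6*j - 19/2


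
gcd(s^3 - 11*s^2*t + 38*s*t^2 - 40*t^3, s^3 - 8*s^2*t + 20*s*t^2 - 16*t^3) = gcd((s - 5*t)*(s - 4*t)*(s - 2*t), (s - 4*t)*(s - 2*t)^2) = s^2 - 6*s*t + 8*t^2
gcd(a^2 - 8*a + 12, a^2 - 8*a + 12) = a^2 - 8*a + 12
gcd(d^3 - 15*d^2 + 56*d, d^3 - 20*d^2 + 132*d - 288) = d - 8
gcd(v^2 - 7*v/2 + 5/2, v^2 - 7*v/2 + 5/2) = v^2 - 7*v/2 + 5/2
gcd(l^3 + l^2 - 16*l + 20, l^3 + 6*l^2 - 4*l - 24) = l - 2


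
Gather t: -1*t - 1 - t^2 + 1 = -t^2 - t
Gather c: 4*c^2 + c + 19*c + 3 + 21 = 4*c^2 + 20*c + 24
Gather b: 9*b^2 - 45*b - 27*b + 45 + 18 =9*b^2 - 72*b + 63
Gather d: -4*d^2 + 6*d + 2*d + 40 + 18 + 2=-4*d^2 + 8*d + 60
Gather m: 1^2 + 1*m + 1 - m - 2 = 0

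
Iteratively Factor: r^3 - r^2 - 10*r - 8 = (r - 4)*(r^2 + 3*r + 2) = (r - 4)*(r + 2)*(r + 1)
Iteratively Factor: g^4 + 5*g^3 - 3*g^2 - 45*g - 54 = (g + 3)*(g^3 + 2*g^2 - 9*g - 18) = (g + 3)^2*(g^2 - g - 6) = (g - 3)*(g + 3)^2*(g + 2)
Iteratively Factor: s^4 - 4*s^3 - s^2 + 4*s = (s - 1)*(s^3 - 3*s^2 - 4*s) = (s - 1)*(s + 1)*(s^2 - 4*s) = (s - 4)*(s - 1)*(s + 1)*(s)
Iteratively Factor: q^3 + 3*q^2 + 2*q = (q)*(q^2 + 3*q + 2) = q*(q + 2)*(q + 1)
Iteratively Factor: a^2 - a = (a - 1)*(a)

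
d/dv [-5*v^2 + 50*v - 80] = 50 - 10*v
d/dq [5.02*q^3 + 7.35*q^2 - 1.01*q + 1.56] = 15.06*q^2 + 14.7*q - 1.01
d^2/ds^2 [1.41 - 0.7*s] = 0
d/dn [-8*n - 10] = -8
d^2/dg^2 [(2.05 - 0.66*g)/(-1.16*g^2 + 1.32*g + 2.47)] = ((6.4984 - 4.5936*g)*(-1.16*g^2 + 1.32*g + 2.47) - (0.66*g - 2.05)*(2.32*g - 1.32)*(4.64*g - 2.64))/(-1.16*g^2 + 1.32*g + 2.47)^3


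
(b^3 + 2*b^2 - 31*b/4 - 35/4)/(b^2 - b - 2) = (b^2 + b - 35/4)/(b - 2)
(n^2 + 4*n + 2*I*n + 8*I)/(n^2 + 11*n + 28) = (n + 2*I)/(n + 7)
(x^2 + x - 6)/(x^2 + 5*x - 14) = (x + 3)/(x + 7)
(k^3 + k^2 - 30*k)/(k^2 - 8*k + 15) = k*(k + 6)/(k - 3)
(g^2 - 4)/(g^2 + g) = (g^2 - 4)/(g*(g + 1))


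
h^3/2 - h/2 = h*(h/2 + 1/2)*(h - 1)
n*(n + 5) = n^2 + 5*n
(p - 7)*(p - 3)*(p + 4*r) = p^3 + 4*p^2*r - 10*p^2 - 40*p*r + 21*p + 84*r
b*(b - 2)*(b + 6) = b^3 + 4*b^2 - 12*b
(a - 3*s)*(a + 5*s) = a^2 + 2*a*s - 15*s^2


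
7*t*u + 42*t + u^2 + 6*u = (7*t + u)*(u + 6)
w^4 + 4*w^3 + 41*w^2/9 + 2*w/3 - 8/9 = (w - 1/3)*(w + 1)*(w + 4/3)*(w + 2)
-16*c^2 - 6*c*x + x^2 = (-8*c + x)*(2*c + x)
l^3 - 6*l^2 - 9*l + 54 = (l - 6)*(l - 3)*(l + 3)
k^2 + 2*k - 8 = (k - 2)*(k + 4)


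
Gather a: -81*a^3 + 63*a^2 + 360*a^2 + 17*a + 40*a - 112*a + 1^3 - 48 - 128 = -81*a^3 + 423*a^2 - 55*a - 175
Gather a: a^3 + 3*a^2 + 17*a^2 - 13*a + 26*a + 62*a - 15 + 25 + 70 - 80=a^3 + 20*a^2 + 75*a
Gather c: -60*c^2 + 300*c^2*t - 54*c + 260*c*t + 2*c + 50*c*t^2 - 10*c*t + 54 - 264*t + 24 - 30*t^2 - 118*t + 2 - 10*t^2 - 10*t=c^2*(300*t - 60) + c*(50*t^2 + 250*t - 52) - 40*t^2 - 392*t + 80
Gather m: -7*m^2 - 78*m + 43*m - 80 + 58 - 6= -7*m^2 - 35*m - 28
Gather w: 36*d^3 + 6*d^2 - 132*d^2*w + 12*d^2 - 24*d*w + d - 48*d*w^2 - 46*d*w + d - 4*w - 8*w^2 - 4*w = 36*d^3 + 18*d^2 + 2*d + w^2*(-48*d - 8) + w*(-132*d^2 - 70*d - 8)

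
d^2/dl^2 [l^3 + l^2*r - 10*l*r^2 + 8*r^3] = 6*l + 2*r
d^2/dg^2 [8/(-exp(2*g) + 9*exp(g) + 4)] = 8*(2*(2*exp(g) - 9)^2*exp(g) + (4*exp(g) - 9)*(-exp(2*g) + 9*exp(g) + 4))*exp(g)/(-exp(2*g) + 9*exp(g) + 4)^3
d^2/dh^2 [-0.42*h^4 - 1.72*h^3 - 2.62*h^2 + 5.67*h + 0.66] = -5.04*h^2 - 10.32*h - 5.24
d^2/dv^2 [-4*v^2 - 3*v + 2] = -8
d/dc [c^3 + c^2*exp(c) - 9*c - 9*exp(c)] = c^2*exp(c) + 3*c^2 + 2*c*exp(c) - 9*exp(c) - 9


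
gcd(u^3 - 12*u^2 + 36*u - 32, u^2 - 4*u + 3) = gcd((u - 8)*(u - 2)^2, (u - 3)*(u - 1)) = 1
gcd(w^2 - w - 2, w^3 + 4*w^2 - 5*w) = 1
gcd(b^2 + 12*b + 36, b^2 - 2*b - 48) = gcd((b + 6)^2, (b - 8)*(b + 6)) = b + 6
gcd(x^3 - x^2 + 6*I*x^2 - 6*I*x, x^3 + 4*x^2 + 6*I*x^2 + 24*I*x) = x^2 + 6*I*x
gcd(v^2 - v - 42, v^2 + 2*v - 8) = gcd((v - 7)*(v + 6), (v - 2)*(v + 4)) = 1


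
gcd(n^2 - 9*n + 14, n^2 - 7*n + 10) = n - 2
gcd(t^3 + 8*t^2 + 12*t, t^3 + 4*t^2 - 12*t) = t^2 + 6*t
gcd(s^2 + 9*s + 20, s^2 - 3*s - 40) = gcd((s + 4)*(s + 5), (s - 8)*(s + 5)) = s + 5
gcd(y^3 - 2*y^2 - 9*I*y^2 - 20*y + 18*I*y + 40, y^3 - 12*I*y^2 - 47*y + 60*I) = y^2 - 9*I*y - 20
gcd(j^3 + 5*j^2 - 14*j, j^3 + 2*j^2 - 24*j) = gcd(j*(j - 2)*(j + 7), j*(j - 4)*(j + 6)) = j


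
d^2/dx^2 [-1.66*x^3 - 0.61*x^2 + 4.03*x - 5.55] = -9.96*x - 1.22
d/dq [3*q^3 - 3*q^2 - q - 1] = 9*q^2 - 6*q - 1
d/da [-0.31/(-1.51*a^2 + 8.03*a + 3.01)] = (2.4893 - 0.9362*a)/(-1.51*a^2 + 8.03*a + 3.01)^2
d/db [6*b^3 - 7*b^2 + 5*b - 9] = 18*b^2 - 14*b + 5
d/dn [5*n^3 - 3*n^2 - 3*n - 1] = 15*n^2 - 6*n - 3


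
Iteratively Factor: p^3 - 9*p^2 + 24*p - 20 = (p - 5)*(p^2 - 4*p + 4) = (p - 5)*(p - 2)*(p - 2)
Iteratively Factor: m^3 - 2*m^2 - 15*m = (m + 3)*(m^2 - 5*m) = m*(m + 3)*(m - 5)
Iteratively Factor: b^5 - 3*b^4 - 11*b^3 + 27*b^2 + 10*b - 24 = (b + 1)*(b^4 - 4*b^3 - 7*b^2 + 34*b - 24) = (b + 1)*(b + 3)*(b^3 - 7*b^2 + 14*b - 8) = (b - 4)*(b + 1)*(b + 3)*(b^2 - 3*b + 2) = (b - 4)*(b - 2)*(b + 1)*(b + 3)*(b - 1)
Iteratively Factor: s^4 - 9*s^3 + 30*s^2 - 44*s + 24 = (s - 2)*(s^3 - 7*s^2 + 16*s - 12) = (s - 2)^2*(s^2 - 5*s + 6) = (s - 2)^3*(s - 3)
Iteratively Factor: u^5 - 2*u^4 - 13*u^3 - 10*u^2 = (u + 2)*(u^4 - 4*u^3 - 5*u^2) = u*(u + 2)*(u^3 - 4*u^2 - 5*u) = u^2*(u + 2)*(u^2 - 4*u - 5) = u^2*(u + 1)*(u + 2)*(u - 5)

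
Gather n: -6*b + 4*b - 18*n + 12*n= -2*b - 6*n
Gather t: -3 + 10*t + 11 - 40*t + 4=12 - 30*t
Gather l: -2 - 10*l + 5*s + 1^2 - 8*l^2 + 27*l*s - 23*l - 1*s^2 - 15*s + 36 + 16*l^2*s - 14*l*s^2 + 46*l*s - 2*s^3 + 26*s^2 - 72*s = l^2*(16*s - 8) + l*(-14*s^2 + 73*s - 33) - 2*s^3 + 25*s^2 - 82*s + 35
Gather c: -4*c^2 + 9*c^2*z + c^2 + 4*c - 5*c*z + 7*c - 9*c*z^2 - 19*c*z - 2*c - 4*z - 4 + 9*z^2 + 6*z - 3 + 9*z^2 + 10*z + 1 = c^2*(9*z - 3) + c*(-9*z^2 - 24*z + 9) + 18*z^2 + 12*z - 6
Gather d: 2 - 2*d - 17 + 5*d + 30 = 3*d + 15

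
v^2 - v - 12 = (v - 4)*(v + 3)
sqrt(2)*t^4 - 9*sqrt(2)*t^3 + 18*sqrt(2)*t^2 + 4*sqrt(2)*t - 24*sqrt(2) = (t - 6)*(t - 2)^2*(sqrt(2)*t + sqrt(2))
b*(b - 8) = b^2 - 8*b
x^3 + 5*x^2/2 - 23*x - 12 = (x - 4)*(x + 1/2)*(x + 6)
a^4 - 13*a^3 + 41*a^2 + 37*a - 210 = (a - 7)*(a - 5)*(a - 3)*(a + 2)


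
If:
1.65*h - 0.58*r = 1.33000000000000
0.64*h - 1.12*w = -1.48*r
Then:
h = 0.23091141760273*w + 0.699701407649652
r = 0.656903170766387*w - 0.302573581686336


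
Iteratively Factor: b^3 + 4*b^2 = (b)*(b^2 + 4*b) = b*(b + 4)*(b)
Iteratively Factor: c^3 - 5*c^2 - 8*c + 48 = (c - 4)*(c^2 - c - 12) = (c - 4)*(c + 3)*(c - 4)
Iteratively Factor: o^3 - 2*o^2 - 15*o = (o)*(o^2 - 2*o - 15) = o*(o - 5)*(o + 3)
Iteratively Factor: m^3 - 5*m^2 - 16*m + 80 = (m - 5)*(m^2 - 16) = (m - 5)*(m - 4)*(m + 4)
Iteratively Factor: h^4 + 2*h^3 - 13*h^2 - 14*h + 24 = (h - 1)*(h^3 + 3*h^2 - 10*h - 24) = (h - 1)*(h + 4)*(h^2 - h - 6) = (h - 1)*(h + 2)*(h + 4)*(h - 3)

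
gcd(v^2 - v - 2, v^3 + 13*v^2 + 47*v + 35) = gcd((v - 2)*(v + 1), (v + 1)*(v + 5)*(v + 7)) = v + 1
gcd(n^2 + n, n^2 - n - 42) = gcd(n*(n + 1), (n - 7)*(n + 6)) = 1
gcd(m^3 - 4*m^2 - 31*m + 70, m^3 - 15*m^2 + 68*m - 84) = m^2 - 9*m + 14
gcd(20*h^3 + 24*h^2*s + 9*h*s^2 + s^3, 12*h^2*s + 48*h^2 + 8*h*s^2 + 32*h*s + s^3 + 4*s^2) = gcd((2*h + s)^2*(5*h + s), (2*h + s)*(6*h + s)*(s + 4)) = 2*h + s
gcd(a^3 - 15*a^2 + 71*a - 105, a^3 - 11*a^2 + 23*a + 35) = a^2 - 12*a + 35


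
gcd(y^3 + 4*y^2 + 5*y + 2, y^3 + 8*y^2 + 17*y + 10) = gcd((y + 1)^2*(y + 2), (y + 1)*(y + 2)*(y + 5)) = y^2 + 3*y + 2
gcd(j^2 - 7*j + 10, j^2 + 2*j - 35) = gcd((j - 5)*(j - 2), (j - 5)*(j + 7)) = j - 5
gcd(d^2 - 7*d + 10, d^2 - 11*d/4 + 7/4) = 1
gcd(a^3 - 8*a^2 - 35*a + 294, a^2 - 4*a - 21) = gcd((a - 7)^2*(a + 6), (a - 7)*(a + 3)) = a - 7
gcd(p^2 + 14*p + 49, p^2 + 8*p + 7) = p + 7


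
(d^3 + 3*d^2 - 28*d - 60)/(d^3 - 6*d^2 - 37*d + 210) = (d + 2)/(d - 7)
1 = 1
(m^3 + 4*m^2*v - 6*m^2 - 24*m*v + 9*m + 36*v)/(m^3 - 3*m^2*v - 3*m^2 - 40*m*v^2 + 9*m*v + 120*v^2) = (-m^2 - 4*m*v + 3*m + 12*v)/(-m^2 + 3*m*v + 40*v^2)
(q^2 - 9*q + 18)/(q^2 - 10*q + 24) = (q - 3)/(q - 4)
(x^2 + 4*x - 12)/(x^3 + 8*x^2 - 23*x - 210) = (x - 2)/(x^2 + 2*x - 35)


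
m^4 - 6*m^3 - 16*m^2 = m^2*(m - 8)*(m + 2)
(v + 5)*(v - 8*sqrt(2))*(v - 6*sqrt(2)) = v^3 - 14*sqrt(2)*v^2 + 5*v^2 - 70*sqrt(2)*v + 96*v + 480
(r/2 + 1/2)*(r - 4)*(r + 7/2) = r^3/2 + r^2/4 - 29*r/4 - 7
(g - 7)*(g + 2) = g^2 - 5*g - 14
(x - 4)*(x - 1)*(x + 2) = x^3 - 3*x^2 - 6*x + 8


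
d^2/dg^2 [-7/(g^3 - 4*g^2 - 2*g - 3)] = 14*((3*g - 4)*(-g^3 + 4*g^2 + 2*g + 3) + (-3*g^2 + 8*g + 2)^2)/(-g^3 + 4*g^2 + 2*g + 3)^3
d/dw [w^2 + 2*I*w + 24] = 2*w + 2*I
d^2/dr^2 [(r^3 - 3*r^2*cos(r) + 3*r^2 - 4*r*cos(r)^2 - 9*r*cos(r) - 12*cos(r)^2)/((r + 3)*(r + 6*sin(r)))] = (6*r^3*sin(r) + 3*r^3*cos(r) - 9*r^2*sin(2*r) + 26*r^2*cos(2*r) + 54*r^2 - 78*r*sin(r) - 80*r*sin(2*r) + 18*r*sin(3*r) - 216*r*cos(r) - 36*r*cos(2*r) - 36*(1 - cos(2*r))^2 + 216*sin(r) + 18*sin(2*r) - 96*cos(r) - 112*cos(2*r) - 184)/(r + 6*sin(r))^3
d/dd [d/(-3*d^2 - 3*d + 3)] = (-d^2 + d*(2*d + 1) - d + 1)/(3*(d^2 + d - 1)^2)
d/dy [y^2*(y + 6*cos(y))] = 3*y*(-2*y*sin(y) + y + 4*cos(y))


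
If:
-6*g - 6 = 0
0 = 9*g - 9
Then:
No Solution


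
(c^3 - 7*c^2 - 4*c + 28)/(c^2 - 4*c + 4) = (c^2 - 5*c - 14)/(c - 2)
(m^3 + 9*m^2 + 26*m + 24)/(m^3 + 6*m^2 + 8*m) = (m + 3)/m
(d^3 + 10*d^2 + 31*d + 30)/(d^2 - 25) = (d^2 + 5*d + 6)/(d - 5)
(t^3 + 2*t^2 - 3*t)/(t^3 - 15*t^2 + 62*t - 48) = t*(t + 3)/(t^2 - 14*t + 48)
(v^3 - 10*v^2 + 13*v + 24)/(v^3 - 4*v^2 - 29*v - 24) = (v - 3)/(v + 3)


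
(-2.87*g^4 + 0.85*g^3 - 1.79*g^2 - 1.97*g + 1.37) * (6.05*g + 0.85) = -17.3635*g^5 + 2.703*g^4 - 10.107*g^3 - 13.44*g^2 + 6.614*g + 1.1645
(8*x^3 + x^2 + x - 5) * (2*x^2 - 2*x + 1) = 16*x^5 - 14*x^4 + 8*x^3 - 11*x^2 + 11*x - 5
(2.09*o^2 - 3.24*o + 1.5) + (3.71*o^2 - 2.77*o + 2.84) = 5.8*o^2 - 6.01*o + 4.34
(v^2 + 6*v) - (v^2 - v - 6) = 7*v + 6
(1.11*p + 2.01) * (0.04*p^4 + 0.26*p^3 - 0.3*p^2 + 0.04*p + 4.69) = 0.0444*p^5 + 0.369*p^4 + 0.1896*p^3 - 0.5586*p^2 + 5.2863*p + 9.4269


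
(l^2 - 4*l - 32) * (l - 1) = l^3 - 5*l^2 - 28*l + 32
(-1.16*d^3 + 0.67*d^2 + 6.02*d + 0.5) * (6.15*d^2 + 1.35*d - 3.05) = -7.134*d^5 + 2.5545*d^4 + 41.4655*d^3 + 9.1585*d^2 - 17.686*d - 1.525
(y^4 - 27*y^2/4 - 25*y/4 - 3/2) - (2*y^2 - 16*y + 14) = y^4 - 35*y^2/4 + 39*y/4 - 31/2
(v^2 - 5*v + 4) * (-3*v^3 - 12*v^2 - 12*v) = -3*v^5 + 3*v^4 + 36*v^3 + 12*v^2 - 48*v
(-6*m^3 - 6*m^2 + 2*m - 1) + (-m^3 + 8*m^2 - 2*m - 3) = -7*m^3 + 2*m^2 - 4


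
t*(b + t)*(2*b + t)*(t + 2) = 2*b^2*t^2 + 4*b^2*t + 3*b*t^3 + 6*b*t^2 + t^4 + 2*t^3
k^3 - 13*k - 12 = (k - 4)*(k + 1)*(k + 3)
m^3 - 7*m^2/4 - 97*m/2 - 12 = (m - 8)*(m + 1/4)*(m + 6)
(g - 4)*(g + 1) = g^2 - 3*g - 4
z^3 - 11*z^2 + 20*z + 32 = (z - 8)*(z - 4)*(z + 1)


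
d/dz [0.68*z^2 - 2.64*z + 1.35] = 1.36*z - 2.64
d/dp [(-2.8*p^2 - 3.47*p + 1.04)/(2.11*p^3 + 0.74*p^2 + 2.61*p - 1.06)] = (5.908*p^4 + 14.6434*p^3 - 11.3234*p^2 + 4.3968*p + 0.9638)/(4.4521*p^6 + 3.1228*p^5 + 11.5618*p^4 - 0.610400000000001*p^3 + 5.2433*p^2 - 5.5332*p + 1.1236)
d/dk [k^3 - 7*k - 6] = 3*k^2 - 7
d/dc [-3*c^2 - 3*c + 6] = -6*c - 3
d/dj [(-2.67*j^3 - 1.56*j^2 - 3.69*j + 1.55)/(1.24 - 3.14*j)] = (16.7676*j^3 - 5.034*j^2 - 3.8688*j + 0.2914)/(9.8596*j^2 - 7.7872*j + 1.5376)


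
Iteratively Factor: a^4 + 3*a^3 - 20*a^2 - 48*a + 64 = (a - 1)*(a^3 + 4*a^2 - 16*a - 64) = (a - 4)*(a - 1)*(a^2 + 8*a + 16) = (a - 4)*(a - 1)*(a + 4)*(a + 4)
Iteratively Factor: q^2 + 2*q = (q + 2)*(q)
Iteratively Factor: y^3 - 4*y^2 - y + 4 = (y + 1)*(y^2 - 5*y + 4) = (y - 4)*(y + 1)*(y - 1)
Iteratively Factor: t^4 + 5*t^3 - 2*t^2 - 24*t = (t + 4)*(t^3 + t^2 - 6*t) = t*(t + 4)*(t^2 + t - 6) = t*(t - 2)*(t + 4)*(t + 3)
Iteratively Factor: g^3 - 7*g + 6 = (g - 2)*(g^2 + 2*g - 3) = (g - 2)*(g - 1)*(g + 3)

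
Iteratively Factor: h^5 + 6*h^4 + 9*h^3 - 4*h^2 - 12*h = (h + 2)*(h^4 + 4*h^3 + h^2 - 6*h) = (h + 2)^2*(h^3 + 2*h^2 - 3*h) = (h - 1)*(h + 2)^2*(h^2 + 3*h) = (h - 1)*(h + 2)^2*(h + 3)*(h)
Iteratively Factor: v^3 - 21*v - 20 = (v + 1)*(v^2 - v - 20) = (v + 1)*(v + 4)*(v - 5)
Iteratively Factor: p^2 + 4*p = (p)*(p + 4)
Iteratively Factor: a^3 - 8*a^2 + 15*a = (a)*(a^2 - 8*a + 15) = a*(a - 3)*(a - 5)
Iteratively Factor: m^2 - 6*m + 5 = (m - 5)*(m - 1)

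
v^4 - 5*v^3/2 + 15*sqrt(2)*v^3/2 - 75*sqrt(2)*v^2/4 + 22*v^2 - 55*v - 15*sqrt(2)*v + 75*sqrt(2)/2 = (v - 5/2)*(v - sqrt(2)/2)*(v + 3*sqrt(2))*(v + 5*sqrt(2))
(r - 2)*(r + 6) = r^2 + 4*r - 12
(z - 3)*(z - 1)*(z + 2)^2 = z^4 - 9*z^2 - 4*z + 12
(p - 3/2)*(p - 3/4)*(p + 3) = p^3 + 3*p^2/4 - 45*p/8 + 27/8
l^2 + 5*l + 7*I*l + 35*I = (l + 5)*(l + 7*I)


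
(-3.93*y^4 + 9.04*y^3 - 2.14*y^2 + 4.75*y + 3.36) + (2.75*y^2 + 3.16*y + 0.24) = -3.93*y^4 + 9.04*y^3 + 0.61*y^2 + 7.91*y + 3.6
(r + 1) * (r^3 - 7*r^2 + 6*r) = r^4 - 6*r^3 - r^2 + 6*r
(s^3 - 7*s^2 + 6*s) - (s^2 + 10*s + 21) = s^3 - 8*s^2 - 4*s - 21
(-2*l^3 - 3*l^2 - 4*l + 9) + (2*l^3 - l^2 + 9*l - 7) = -4*l^2 + 5*l + 2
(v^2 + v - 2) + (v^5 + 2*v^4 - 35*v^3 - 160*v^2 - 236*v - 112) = v^5 + 2*v^4 - 35*v^3 - 159*v^2 - 235*v - 114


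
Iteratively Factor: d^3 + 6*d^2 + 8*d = (d)*(d^2 + 6*d + 8) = d*(d + 4)*(d + 2)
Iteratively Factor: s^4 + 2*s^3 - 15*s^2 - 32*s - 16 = (s + 1)*(s^3 + s^2 - 16*s - 16) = (s - 4)*(s + 1)*(s^2 + 5*s + 4) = (s - 4)*(s + 1)^2*(s + 4)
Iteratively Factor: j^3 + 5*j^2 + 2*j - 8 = (j - 1)*(j^2 + 6*j + 8) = (j - 1)*(j + 2)*(j + 4)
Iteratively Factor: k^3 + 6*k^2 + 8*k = (k + 4)*(k^2 + 2*k) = (k + 2)*(k + 4)*(k)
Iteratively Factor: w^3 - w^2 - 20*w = (w - 5)*(w^2 + 4*w) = w*(w - 5)*(w + 4)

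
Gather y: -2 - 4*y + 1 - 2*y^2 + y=-2*y^2 - 3*y - 1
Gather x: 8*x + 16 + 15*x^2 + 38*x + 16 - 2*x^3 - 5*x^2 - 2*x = -2*x^3 + 10*x^2 + 44*x + 32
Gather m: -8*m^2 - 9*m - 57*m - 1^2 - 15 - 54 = -8*m^2 - 66*m - 70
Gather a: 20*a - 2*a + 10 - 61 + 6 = 18*a - 45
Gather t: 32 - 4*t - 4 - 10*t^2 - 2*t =-10*t^2 - 6*t + 28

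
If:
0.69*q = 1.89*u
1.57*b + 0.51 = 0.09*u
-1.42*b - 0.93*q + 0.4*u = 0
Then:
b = -0.31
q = 0.57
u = 0.21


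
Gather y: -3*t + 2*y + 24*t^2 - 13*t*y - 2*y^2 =24*t^2 - 3*t - 2*y^2 + y*(2 - 13*t)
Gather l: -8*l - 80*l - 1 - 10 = -88*l - 11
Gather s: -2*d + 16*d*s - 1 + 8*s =-2*d + s*(16*d + 8) - 1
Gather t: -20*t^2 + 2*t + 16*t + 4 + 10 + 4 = -20*t^2 + 18*t + 18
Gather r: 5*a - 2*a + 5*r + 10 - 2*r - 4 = 3*a + 3*r + 6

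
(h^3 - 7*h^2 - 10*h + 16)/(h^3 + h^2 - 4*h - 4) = (h^2 - 9*h + 8)/(h^2 - h - 2)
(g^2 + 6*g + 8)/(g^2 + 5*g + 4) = (g + 2)/(g + 1)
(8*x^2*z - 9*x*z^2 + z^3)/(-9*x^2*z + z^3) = (-8*x^2 + 9*x*z - z^2)/(9*x^2 - z^2)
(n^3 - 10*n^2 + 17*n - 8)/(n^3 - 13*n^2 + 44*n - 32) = (n - 1)/(n - 4)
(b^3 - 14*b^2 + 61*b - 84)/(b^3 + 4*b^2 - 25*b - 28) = (b^2 - 10*b + 21)/(b^2 + 8*b + 7)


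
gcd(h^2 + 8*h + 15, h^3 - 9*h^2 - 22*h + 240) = h + 5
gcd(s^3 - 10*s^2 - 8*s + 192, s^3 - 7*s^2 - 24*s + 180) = s - 6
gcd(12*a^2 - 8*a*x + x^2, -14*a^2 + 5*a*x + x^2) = -2*a + x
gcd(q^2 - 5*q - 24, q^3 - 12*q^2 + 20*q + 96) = q - 8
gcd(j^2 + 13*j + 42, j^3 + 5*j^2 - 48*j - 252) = j + 6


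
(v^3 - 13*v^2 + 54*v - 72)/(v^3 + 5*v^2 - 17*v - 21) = (v^2 - 10*v + 24)/(v^2 + 8*v + 7)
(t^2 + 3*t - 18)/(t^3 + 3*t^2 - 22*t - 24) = (t - 3)/(t^2 - 3*t - 4)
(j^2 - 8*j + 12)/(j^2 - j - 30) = (j - 2)/(j + 5)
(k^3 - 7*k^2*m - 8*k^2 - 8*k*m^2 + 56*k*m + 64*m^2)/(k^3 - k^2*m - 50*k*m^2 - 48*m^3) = (k - 8)/(k + 6*m)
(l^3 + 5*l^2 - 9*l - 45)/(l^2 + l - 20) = (l^2 - 9)/(l - 4)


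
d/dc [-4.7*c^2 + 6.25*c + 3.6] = 6.25 - 9.4*c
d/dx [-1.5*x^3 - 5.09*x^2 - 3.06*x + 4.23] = -4.5*x^2 - 10.18*x - 3.06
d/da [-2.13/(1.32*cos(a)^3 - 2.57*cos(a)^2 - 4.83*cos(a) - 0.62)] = (-8.4348*cos(a)^2 + 10.9482*cos(a) + 10.2879)*sin(a)/(-1.32*cos(a)^3 + 2.57*cos(a)^2 + 4.83*cos(a) + 0.62)^2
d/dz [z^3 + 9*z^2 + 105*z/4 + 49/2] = 3*z^2 + 18*z + 105/4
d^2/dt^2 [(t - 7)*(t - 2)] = 2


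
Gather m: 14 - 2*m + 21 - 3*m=35 - 5*m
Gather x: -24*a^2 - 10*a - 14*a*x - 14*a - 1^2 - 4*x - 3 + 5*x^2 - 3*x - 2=-24*a^2 - 24*a + 5*x^2 + x*(-14*a - 7) - 6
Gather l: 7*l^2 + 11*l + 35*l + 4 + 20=7*l^2 + 46*l + 24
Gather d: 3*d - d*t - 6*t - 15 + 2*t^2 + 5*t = d*(3 - t) + 2*t^2 - t - 15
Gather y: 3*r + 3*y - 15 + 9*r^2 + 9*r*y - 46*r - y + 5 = 9*r^2 - 43*r + y*(9*r + 2) - 10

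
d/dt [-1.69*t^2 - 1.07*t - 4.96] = -3.38*t - 1.07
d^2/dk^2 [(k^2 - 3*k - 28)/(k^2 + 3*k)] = 12*(-k^3 - 14*k^2 - 42*k - 42)/(k^3*(k^3 + 9*k^2 + 27*k + 27))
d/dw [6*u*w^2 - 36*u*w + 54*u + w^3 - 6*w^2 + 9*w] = 12*u*w - 36*u + 3*w^2 - 12*w + 9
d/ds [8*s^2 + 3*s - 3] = 16*s + 3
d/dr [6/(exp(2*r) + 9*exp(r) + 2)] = (-12*exp(r) - 54)*exp(r)/(exp(2*r) + 9*exp(r) + 2)^2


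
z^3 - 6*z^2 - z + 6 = (z - 6)*(z - 1)*(z + 1)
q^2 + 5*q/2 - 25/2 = (q - 5/2)*(q + 5)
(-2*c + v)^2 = 4*c^2 - 4*c*v + v^2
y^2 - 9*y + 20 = (y - 5)*(y - 4)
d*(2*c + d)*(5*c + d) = 10*c^2*d + 7*c*d^2 + d^3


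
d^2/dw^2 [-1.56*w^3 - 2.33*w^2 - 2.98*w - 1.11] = -9.36*w - 4.66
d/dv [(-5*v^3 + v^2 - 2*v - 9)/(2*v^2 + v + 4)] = (-10*v^4 - 10*v^3 - 55*v^2 + 44*v + 1)/(4*v^4 + 4*v^3 + 17*v^2 + 8*v + 16)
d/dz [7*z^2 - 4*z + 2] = 14*z - 4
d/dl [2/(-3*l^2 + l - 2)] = 2*(6*l - 1)/(3*l^2 - l + 2)^2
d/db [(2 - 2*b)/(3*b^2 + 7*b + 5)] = 6*(b^2 - 2*b - 4)/(9*b^4 + 42*b^3 + 79*b^2 + 70*b + 25)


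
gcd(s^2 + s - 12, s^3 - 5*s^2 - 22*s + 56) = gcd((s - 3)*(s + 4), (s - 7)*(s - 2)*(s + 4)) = s + 4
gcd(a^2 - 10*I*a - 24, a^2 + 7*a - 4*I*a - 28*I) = a - 4*I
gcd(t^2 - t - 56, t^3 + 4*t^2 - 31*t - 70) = t + 7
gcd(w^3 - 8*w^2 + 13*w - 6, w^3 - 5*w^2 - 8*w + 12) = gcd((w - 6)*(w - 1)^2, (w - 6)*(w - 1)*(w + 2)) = w^2 - 7*w + 6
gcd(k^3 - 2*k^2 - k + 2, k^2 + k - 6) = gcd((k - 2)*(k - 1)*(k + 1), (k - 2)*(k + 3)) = k - 2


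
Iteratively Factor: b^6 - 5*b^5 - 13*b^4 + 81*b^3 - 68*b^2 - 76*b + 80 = (b - 1)*(b^5 - 4*b^4 - 17*b^3 + 64*b^2 - 4*b - 80) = (b - 2)*(b - 1)*(b^4 - 2*b^3 - 21*b^2 + 22*b + 40) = (b - 2)*(b - 1)*(b + 4)*(b^3 - 6*b^2 + 3*b + 10) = (b - 5)*(b - 2)*(b - 1)*(b + 4)*(b^2 - b - 2) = (b - 5)*(b - 2)^2*(b - 1)*(b + 4)*(b + 1)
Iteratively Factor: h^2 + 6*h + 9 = (h + 3)*(h + 3)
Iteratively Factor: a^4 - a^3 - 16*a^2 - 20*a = (a)*(a^3 - a^2 - 16*a - 20) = a*(a + 2)*(a^2 - 3*a - 10) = a*(a + 2)^2*(a - 5)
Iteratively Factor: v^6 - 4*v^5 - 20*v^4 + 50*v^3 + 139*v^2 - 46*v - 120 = (v + 3)*(v^5 - 7*v^4 + v^3 + 47*v^2 - 2*v - 40) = (v - 5)*(v + 3)*(v^4 - 2*v^3 - 9*v^2 + 2*v + 8) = (v - 5)*(v + 2)*(v + 3)*(v^3 - 4*v^2 - v + 4) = (v - 5)*(v + 1)*(v + 2)*(v + 3)*(v^2 - 5*v + 4) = (v - 5)*(v - 4)*(v + 1)*(v + 2)*(v + 3)*(v - 1)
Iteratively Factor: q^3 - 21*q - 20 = (q - 5)*(q^2 + 5*q + 4) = (q - 5)*(q + 1)*(q + 4)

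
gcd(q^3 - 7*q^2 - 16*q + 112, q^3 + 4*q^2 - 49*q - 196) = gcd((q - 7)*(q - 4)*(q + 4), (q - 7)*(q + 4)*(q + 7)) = q^2 - 3*q - 28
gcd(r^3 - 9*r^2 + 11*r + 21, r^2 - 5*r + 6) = r - 3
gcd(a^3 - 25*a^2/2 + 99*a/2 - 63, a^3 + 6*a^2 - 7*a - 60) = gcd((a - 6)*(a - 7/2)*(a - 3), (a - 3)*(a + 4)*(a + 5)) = a - 3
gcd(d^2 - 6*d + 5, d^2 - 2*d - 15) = d - 5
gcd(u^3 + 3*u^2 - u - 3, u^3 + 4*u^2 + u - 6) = u^2 + 2*u - 3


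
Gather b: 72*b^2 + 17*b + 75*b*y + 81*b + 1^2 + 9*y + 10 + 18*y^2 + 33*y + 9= 72*b^2 + b*(75*y + 98) + 18*y^2 + 42*y + 20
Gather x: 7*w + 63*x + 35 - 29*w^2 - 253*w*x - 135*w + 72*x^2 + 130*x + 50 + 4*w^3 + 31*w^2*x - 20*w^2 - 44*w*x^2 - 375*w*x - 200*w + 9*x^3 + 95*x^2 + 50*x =4*w^3 - 49*w^2 - 328*w + 9*x^3 + x^2*(167 - 44*w) + x*(31*w^2 - 628*w + 243) + 85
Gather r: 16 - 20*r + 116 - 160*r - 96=36 - 180*r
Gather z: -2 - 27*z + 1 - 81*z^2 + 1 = -81*z^2 - 27*z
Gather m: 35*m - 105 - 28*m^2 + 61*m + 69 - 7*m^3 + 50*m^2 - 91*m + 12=-7*m^3 + 22*m^2 + 5*m - 24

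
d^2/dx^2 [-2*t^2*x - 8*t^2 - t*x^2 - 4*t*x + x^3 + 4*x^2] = -2*t + 6*x + 8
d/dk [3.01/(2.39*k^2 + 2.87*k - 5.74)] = (-14.3878*k - 8.6387)/(2.39*k^2 + 2.87*k - 5.74)^2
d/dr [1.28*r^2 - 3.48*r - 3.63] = 2.56*r - 3.48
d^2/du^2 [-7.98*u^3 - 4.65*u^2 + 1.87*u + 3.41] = -47.88*u - 9.3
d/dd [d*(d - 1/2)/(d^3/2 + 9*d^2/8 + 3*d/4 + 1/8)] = 4*(-8*d^3 + 16*d^2 + 5*d - 1)/(16*d^5 + 56*d^4 + 73*d^3 + 43*d^2 + 11*d + 1)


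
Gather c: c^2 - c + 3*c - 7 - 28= c^2 + 2*c - 35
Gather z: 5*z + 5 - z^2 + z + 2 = -z^2 + 6*z + 7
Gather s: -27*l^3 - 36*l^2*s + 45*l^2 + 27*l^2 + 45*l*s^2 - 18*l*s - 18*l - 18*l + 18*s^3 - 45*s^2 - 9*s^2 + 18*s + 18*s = -27*l^3 + 72*l^2 - 36*l + 18*s^3 + s^2*(45*l - 54) + s*(-36*l^2 - 18*l + 36)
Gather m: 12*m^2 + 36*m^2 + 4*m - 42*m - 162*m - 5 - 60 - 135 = 48*m^2 - 200*m - 200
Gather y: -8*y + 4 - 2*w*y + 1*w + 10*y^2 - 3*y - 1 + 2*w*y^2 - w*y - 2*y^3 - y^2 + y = w - 2*y^3 + y^2*(2*w + 9) + y*(-3*w - 10) + 3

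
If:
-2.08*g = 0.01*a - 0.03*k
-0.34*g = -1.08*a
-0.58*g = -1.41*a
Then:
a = 0.00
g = 0.00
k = 0.00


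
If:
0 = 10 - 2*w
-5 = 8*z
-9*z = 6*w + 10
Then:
No Solution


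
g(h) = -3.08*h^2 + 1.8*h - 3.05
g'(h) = 1.8 - 6.16*h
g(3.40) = -32.53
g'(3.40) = -19.14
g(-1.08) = -8.59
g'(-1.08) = 8.45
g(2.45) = -17.13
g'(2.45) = -13.29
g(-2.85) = -33.20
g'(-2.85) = 19.36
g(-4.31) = -68.02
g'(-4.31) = 28.35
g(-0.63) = -5.41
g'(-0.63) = 5.68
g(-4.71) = -79.86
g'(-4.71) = 30.81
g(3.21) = -29.01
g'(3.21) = -17.97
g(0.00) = -3.05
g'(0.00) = 1.80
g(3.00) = -25.37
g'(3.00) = -16.68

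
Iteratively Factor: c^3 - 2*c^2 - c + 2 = (c + 1)*(c^2 - 3*c + 2) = (c - 1)*(c + 1)*(c - 2)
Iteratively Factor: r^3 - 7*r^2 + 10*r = (r - 2)*(r^2 - 5*r) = r*(r - 2)*(r - 5)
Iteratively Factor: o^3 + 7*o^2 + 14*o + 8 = (o + 2)*(o^2 + 5*o + 4) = (o + 2)*(o + 4)*(o + 1)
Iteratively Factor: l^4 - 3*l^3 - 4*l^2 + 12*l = (l - 2)*(l^3 - l^2 - 6*l) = (l - 2)*(l + 2)*(l^2 - 3*l) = (l - 3)*(l - 2)*(l + 2)*(l)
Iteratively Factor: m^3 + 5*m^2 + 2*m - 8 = (m - 1)*(m^2 + 6*m + 8) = (m - 1)*(m + 4)*(m + 2)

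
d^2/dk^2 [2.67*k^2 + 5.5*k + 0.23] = 5.34000000000000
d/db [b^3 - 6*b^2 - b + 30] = 3*b^2 - 12*b - 1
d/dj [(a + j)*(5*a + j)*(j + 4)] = 5*a^2 + 12*a*j + 24*a + 3*j^2 + 8*j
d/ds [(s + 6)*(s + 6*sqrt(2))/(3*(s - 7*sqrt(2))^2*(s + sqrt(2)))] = (-s^3 - 19*sqrt(2)*s^2 - 12*s^2 - 114*sqrt(2)*s - 40*s - 84*sqrt(2) + 276)/(3*(s^5 - 19*sqrt(2)*s^4 + 212*s^3 - 140*sqrt(2)*s^2 - 2156*s - 1372*sqrt(2)))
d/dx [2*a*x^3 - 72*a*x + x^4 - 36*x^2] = 6*a*x^2 - 72*a + 4*x^3 - 72*x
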